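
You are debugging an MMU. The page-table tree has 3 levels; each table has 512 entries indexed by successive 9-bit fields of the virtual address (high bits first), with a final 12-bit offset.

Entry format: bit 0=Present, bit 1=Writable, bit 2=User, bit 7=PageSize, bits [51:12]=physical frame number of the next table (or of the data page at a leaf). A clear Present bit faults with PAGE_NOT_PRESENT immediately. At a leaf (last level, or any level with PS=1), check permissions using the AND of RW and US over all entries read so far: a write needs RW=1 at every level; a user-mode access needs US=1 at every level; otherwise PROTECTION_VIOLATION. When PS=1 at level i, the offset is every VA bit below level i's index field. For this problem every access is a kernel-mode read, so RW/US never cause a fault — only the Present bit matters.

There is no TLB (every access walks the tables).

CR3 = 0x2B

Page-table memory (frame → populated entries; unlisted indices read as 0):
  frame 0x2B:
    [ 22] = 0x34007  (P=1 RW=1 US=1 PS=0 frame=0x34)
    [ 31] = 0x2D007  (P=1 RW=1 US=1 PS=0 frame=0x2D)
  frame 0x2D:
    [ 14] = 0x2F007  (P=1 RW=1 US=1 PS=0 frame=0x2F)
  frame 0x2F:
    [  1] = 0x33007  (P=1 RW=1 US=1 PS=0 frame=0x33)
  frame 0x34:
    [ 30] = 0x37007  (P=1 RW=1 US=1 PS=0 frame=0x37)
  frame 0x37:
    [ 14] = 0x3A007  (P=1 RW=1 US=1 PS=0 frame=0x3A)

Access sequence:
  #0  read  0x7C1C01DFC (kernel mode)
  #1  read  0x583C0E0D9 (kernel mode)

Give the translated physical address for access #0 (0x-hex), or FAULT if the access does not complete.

Walk each access:
#0 VA=0x7C1C01DFC (r,kernel):
  L0 @0x2B[31] → 0x2D007  P=1,RW=1,US=1,PS=0
  L1 @0x2D[14] → 0x2F007  P=1,RW=1,US=1,PS=0
  L2 @0x2F[1] → 0x33007  P=1,RW=1,US=1,PS=0
  ⇒ phys 0x33DFC  [3 reads]
#1 VA=0x583C0E0D9 (r,kernel):
  L0 @0x2B[22] → 0x34007  P=1,RW=1,US=1,PS=0
  L1 @0x34[30] → 0x37007  P=1,RW=1,US=1,PS=0
  L2 @0x37[14] → 0x3A007  P=1,RW=1,US=1,PS=0
  ⇒ phys 0x3A0D9  [3 reads]

Access #0 PA: 0x33DFC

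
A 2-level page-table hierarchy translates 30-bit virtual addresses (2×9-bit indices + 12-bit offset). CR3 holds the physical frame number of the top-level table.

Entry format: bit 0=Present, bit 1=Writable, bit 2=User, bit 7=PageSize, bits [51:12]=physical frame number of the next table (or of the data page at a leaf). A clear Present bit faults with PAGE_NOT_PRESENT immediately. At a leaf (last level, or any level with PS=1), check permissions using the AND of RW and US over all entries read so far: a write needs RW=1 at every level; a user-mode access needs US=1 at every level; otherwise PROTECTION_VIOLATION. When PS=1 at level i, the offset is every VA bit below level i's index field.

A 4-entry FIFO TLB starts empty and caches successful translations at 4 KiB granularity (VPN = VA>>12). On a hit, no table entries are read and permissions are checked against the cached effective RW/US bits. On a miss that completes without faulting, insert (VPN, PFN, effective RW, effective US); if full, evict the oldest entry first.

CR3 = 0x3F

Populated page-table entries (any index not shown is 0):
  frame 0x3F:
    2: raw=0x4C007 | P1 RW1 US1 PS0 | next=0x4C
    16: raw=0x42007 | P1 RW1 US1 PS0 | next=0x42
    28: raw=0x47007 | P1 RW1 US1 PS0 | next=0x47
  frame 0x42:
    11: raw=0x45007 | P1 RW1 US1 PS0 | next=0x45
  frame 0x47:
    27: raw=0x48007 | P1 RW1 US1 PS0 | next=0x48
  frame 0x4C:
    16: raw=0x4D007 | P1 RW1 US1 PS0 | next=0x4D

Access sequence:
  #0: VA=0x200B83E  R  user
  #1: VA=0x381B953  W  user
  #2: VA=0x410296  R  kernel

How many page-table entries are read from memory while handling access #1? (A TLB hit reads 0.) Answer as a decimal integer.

Per-access translation:
#0 VA=0x200B83E (r,user):
  lvl0: tbl 0x3F, slot 16 ⇒ 0x42007 (P1/RW1/US1/PS0)
  lvl1: tbl 0x42, slot 11 ⇒ 0x45007 (P1/RW1/US1/PS0)
  ✓ 0x4583E  — 2 lookups
#1 VA=0x381B953 (w,user):
  lvl0: tbl 0x3F, slot 28 ⇒ 0x47007 (P1/RW1/US1/PS0)
  lvl1: tbl 0x47, slot 27 ⇒ 0x48007 (P1/RW1/US1/PS0)
  ✓ 0x48953  — 2 lookups
#2 VA=0x410296 (r,kernel):
  lvl0: tbl 0x3F, slot 2 ⇒ 0x4C007 (P1/RW1/US1/PS0)
  lvl1: tbl 0x4C, slot 16 ⇒ 0x4D007 (P1/RW1/US1/PS0)
  ✓ 0x4D296  — 2 lookups

Entries read for #1: 2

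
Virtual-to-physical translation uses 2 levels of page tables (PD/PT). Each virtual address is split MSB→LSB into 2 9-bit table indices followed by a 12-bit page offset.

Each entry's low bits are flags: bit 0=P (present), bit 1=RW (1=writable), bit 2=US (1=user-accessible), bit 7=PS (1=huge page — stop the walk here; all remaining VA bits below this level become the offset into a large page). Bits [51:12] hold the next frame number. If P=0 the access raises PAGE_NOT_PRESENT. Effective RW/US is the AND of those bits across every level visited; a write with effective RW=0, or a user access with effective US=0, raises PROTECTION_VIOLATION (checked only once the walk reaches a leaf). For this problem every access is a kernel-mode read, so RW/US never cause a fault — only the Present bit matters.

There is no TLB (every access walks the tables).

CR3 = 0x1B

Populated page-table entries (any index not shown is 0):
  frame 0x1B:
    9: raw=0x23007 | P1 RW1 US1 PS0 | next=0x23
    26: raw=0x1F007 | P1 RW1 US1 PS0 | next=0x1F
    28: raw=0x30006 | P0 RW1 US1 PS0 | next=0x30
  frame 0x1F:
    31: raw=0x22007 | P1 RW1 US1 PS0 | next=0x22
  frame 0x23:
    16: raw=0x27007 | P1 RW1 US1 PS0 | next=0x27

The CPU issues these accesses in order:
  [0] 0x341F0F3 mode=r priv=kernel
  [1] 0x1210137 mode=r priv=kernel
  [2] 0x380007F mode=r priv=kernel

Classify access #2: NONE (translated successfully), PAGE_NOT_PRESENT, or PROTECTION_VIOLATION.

Trace:
#0 VA=0x341F0F3 (r,kernel):
  lvl0: tbl 0x1B, slot 26 ⇒ 0x1F007 (P1/RW1/US1/PS0)
  lvl1: tbl 0x1F, slot 31 ⇒ 0x22007 (P1/RW1/US1/PS0)
  ⇒ phys 0x220F3  [2 reads]
#1 VA=0x1210137 (r,kernel):
  lvl0: tbl 0x1B, slot 9 ⇒ 0x23007 (P1/RW1/US1/PS0)
  lvl1: tbl 0x23, slot 16 ⇒ 0x27007 (P1/RW1/US1/PS0)
  ⇒ phys 0x27137  [2 reads]
#2 VA=0x380007F (r,kernel):
  lvl0: tbl 0x1B, slot 28 ⇒ 0x30006 (P0/RW1/US1/PS0)
  ✗ PAGE_NOT_PRESENT  [1 reads]

Access #2 fault: PAGE_NOT_PRESENT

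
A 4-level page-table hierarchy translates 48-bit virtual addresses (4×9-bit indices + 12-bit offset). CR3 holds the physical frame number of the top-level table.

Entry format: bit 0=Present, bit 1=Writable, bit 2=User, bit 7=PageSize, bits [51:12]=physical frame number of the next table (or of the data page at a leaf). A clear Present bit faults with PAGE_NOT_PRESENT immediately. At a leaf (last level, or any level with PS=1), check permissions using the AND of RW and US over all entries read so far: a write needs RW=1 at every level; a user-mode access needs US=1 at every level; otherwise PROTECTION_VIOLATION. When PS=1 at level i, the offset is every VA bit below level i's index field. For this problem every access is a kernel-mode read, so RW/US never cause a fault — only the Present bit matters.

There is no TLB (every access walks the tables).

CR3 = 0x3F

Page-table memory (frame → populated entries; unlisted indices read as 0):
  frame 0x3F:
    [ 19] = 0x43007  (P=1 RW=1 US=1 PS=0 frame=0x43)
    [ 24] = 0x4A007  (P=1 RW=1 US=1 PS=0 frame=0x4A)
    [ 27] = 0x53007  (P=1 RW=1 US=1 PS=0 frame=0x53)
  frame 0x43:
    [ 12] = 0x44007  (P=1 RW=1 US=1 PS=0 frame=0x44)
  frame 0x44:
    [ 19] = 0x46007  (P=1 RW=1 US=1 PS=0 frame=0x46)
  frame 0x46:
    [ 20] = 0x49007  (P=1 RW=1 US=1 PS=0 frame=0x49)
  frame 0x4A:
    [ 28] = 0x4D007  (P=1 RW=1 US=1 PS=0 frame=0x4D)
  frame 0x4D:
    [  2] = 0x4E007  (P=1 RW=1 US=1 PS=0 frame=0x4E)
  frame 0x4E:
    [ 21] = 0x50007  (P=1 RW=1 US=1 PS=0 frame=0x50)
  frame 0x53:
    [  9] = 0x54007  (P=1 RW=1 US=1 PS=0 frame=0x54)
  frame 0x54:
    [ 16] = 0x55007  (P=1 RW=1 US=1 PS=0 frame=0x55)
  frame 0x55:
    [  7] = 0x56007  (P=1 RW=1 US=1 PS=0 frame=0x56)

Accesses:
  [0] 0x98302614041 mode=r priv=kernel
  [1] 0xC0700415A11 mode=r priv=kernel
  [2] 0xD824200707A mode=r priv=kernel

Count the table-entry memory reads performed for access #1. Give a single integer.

Trace:
#0 VA=0x98302614041 (r,kernel):
  L0: frame=0x3F idx=19 entry=0x43007 [P=1 RW=1 US=1 PS=0]
  L1: frame=0x43 idx=12 entry=0x44007 [P=1 RW=1 US=1 PS=0]
  L2: frame=0x44 idx=19 entry=0x46007 [P=1 RW=1 US=1 PS=0]
  L3: frame=0x46 idx=20 entry=0x49007 [P=1 RW=1 US=1 PS=0]
  ⇒ phys 0x49041  [4 reads]
#1 VA=0xC0700415A11 (r,kernel):
  L0: frame=0x3F idx=24 entry=0x4A007 [P=1 RW=1 US=1 PS=0]
  L1: frame=0x4A idx=28 entry=0x4D007 [P=1 RW=1 US=1 PS=0]
  L2: frame=0x4D idx=2 entry=0x4E007 [P=1 RW=1 US=1 PS=0]
  L3: frame=0x4E idx=21 entry=0x50007 [P=1 RW=1 US=1 PS=0]
  ⇒ phys 0x50A11  [4 reads]
#2 VA=0xD824200707A (r,kernel):
  L0: frame=0x3F idx=27 entry=0x53007 [P=1 RW=1 US=1 PS=0]
  L1: frame=0x53 idx=9 entry=0x54007 [P=1 RW=1 US=1 PS=0]
  L2: frame=0x54 idx=16 entry=0x55007 [P=1 RW=1 US=1 PS=0]
  L3: frame=0x55 idx=7 entry=0x56007 [P=1 RW=1 US=1 PS=0]
  ⇒ phys 0x5607A  [4 reads]

Entries read for #1: 4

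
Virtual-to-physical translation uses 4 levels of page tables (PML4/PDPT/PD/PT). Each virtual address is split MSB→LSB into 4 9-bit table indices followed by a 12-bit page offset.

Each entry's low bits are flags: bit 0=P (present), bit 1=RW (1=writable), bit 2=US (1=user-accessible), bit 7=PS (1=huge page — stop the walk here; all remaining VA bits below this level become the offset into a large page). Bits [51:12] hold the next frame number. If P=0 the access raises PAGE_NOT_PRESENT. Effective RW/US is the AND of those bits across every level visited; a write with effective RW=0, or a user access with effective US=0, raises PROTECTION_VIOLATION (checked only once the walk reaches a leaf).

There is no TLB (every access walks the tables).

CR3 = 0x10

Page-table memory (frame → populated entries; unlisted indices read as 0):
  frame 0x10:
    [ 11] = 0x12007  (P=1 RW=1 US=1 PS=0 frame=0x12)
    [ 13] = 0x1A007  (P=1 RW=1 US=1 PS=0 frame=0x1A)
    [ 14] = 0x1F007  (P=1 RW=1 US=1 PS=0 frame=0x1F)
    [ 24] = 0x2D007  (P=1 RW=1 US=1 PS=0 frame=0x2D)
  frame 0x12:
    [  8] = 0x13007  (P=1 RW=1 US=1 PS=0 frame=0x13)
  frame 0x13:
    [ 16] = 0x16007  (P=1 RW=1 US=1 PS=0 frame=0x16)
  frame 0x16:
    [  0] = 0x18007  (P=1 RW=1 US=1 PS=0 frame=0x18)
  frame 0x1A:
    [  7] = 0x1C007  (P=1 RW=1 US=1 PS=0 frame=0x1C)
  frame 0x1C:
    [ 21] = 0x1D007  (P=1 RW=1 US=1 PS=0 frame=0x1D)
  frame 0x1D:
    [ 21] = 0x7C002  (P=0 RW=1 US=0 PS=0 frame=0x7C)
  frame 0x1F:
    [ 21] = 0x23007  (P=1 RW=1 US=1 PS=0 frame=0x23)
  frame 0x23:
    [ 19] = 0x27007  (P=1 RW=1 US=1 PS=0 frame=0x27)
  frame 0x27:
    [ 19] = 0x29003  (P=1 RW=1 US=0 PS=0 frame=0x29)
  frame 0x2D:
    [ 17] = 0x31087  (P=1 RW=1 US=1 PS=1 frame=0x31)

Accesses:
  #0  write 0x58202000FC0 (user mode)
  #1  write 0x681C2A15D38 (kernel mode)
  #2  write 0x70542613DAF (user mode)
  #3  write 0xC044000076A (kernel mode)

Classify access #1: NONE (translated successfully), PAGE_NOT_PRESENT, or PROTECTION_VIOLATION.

Walk each access:
#0 VA=0x58202000FC0 (w,user):
  L0 @0x10[11] → 0x12007  P=1,RW=1,US=1,PS=0
  L1 @0x12[8] → 0x13007  P=1,RW=1,US=1,PS=0
  L2 @0x13[16] → 0x16007  P=1,RW=1,US=1,PS=0
  L3 @0x16[0] → 0x18007  P=1,RW=1,US=1,PS=0
  → PA=0x18FC0  (4 entries read)
#1 VA=0x681C2A15D38 (w,kernel):
  L0 @0x10[13] → 0x1A007  P=1,RW=1,US=1,PS=0
  L1 @0x1A[7] → 0x1C007  P=1,RW=1,US=1,PS=0
  L2 @0x1C[21] → 0x1D007  P=1,RW=1,US=1,PS=0
  L3 @0x1D[21] → 0x7C002  P=0,RW=1,US=0,PS=0
  ✗ PAGE_NOT_PRESENT  [4 reads]
#2 VA=0x70542613DAF (w,user):
  L0 @0x10[14] → 0x1F007  P=1,RW=1,US=1,PS=0
  L1 @0x1F[21] → 0x23007  P=1,RW=1,US=1,PS=0
  L2 @0x23[19] → 0x27007  P=1,RW=1,US=1,PS=0
  L3 @0x27[19] → 0x29003  P=1,RW=1,US=0,PS=0
  ✗ PROTECTION_VIOLATION  [4 reads]
#3 VA=0xC044000076A (w,kernel):
  L0 @0x10[24] → 0x2D007  P=1,RW=1,US=1,PS=0
  L1 @0x2D[17] → 0x31087  P=1,RW=1,US=1,PS=1
  → PA=0x3176A (huge @L1)  (2 entries read)

Access #1 fault: PAGE_NOT_PRESENT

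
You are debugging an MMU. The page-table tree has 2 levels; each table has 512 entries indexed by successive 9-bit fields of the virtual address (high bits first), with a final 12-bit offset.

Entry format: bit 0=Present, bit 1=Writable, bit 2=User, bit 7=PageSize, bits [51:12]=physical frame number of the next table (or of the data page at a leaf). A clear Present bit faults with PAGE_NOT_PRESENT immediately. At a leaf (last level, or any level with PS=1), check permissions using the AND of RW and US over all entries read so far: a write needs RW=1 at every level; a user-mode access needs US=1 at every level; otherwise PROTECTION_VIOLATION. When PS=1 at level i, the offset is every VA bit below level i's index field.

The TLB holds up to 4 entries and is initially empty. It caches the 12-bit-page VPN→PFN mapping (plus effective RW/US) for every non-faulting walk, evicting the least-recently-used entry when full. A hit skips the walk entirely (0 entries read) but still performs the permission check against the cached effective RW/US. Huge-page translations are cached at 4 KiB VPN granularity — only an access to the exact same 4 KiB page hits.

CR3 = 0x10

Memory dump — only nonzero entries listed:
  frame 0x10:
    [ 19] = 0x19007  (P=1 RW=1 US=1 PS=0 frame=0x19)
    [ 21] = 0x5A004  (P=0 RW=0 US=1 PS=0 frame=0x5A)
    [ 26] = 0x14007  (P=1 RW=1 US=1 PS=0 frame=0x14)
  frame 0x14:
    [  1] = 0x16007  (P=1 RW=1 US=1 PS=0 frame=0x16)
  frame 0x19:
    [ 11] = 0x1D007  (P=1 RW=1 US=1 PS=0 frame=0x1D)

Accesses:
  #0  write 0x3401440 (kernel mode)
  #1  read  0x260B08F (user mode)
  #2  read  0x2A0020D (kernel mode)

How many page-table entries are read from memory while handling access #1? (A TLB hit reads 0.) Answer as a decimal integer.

Trace:
#0 VA=0x3401440 (w,kernel):
  lvl0: tbl 0x10, slot 26 ⇒ 0x14007 (P1/RW1/US1/PS0)
  lvl1: tbl 0x14, slot 1 ⇒ 0x16007 (P1/RW1/US1/PS0)
  ⇒ phys 0x16440  [2 reads]
#1 VA=0x260B08F (r,user):
  lvl0: tbl 0x10, slot 19 ⇒ 0x19007 (P1/RW1/US1/PS0)
  lvl1: tbl 0x19, slot 11 ⇒ 0x1D007 (P1/RW1/US1/PS0)
  ⇒ phys 0x1D08F  [2 reads]
#2 VA=0x2A0020D (r,kernel):
  lvl0: tbl 0x10, slot 21 ⇒ 0x5A004 (P0/RW0/US1/PS0)
  → PAGE_NOT_PRESENT  (1 entries read)

Entries read for #1: 2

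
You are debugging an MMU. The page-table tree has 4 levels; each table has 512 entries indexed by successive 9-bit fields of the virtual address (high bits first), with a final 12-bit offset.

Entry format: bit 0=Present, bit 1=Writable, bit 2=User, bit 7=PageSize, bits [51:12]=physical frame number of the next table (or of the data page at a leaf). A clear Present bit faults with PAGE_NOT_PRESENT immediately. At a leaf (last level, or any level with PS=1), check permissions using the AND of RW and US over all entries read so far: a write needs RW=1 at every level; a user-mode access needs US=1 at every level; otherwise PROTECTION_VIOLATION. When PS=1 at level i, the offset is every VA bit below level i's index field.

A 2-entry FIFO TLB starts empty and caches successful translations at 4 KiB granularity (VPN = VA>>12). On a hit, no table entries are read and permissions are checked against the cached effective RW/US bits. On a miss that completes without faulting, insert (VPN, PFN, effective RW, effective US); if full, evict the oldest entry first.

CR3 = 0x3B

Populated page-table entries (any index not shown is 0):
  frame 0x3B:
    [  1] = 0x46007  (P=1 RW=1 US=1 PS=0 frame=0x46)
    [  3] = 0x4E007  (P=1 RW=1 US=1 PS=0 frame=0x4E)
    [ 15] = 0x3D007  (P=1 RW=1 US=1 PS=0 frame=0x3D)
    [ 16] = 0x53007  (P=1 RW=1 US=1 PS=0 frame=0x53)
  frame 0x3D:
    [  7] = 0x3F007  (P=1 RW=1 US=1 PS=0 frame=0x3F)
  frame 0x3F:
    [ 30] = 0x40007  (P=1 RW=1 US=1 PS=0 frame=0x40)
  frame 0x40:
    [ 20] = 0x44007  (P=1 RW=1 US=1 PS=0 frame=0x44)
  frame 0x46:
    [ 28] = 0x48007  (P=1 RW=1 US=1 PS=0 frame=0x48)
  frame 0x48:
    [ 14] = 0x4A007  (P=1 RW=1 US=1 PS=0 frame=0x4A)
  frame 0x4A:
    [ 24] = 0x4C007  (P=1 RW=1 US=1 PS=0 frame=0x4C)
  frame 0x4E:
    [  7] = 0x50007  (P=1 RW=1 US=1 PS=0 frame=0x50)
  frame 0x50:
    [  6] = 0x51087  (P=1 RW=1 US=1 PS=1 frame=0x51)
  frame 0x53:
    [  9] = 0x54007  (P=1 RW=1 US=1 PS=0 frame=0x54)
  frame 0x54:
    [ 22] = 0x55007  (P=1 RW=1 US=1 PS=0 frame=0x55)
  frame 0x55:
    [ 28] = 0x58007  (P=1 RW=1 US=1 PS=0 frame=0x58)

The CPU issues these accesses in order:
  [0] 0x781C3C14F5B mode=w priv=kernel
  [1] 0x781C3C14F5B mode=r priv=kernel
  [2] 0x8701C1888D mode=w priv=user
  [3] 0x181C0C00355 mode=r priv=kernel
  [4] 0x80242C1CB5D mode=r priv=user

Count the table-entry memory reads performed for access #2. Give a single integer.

Per-access translation:
#0 VA=0x781C3C14F5B (w,kernel):
  L0 @0x3B[15] → 0x3D007  P=1,RW=1,US=1,PS=0
  L1 @0x3D[7] → 0x3F007  P=1,RW=1,US=1,PS=0
  L2 @0x3F[30] → 0x40007  P=1,RW=1,US=1,PS=0
  L3 @0x40[20] → 0x44007  P=1,RW=1,US=1,PS=0
  ✓ 0x44F5B  — 4 lookups
#1 VA=0x781C3C14F5B (r,kernel):
  TLB hit vpn=0x781C3C14 → PA=0x44F5B
#2 VA=0x8701C1888D (w,user):
  L0 @0x3B[1] → 0x46007  P=1,RW=1,US=1,PS=0
  L1 @0x46[28] → 0x48007  P=1,RW=1,US=1,PS=0
  L2 @0x48[14] → 0x4A007  P=1,RW=1,US=1,PS=0
  L3 @0x4A[24] → 0x4C007  P=1,RW=1,US=1,PS=0
  ✓ 0x4C88D  — 4 lookups
#3 VA=0x181C0C00355 (r,kernel):
  L0 @0x3B[3] → 0x4E007  P=1,RW=1,US=1,PS=0
  L1 @0x4E[7] → 0x50007  P=1,RW=1,US=1,PS=0
  L2 @0x50[6] → 0x51087  P=1,RW=1,US=1,PS=1
  ✓ 0x51355 (huge @L2)  — 3 lookups
#4 VA=0x80242C1CB5D (r,user):
  L0 @0x3B[16] → 0x53007  P=1,RW=1,US=1,PS=0
  L1 @0x53[9] → 0x54007  P=1,RW=1,US=1,PS=0
  L2 @0x54[22] → 0x55007  P=1,RW=1,US=1,PS=0
  L3 @0x55[28] → 0x58007  P=1,RW=1,US=1,PS=0
  ✓ 0x58B5D  — 4 lookups

Entries read for #2: 4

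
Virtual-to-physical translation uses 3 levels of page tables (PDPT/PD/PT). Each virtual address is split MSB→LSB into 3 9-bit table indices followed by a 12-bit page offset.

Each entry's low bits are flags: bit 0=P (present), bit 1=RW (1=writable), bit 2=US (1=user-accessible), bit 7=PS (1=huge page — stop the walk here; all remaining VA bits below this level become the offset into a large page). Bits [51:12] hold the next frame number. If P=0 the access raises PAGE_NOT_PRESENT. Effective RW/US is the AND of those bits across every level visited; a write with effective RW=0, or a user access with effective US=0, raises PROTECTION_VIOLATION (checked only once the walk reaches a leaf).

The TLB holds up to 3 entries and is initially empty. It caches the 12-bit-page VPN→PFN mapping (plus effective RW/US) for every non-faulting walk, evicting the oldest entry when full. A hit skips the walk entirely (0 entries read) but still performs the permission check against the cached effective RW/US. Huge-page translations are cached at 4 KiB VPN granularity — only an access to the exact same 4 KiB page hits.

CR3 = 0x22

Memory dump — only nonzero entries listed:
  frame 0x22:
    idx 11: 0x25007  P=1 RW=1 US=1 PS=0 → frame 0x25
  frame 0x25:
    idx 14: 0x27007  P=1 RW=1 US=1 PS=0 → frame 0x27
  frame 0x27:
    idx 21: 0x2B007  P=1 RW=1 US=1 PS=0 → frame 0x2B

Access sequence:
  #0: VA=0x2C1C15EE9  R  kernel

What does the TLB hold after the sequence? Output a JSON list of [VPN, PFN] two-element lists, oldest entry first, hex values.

Walk each access:
#0 VA=0x2C1C15EE9 (r,kernel):
  lvl0: tbl 0x22, slot 11 ⇒ 0x25007 (P1/RW1/US1/PS0)
  lvl1: tbl 0x25, slot 14 ⇒ 0x27007 (P1/RW1/US1/PS0)
  lvl2: tbl 0x27, slot 21 ⇒ 0x2B007 (P1/RW1/US1/PS0)
  → PA=0x2BEE9  (3 entries read)

TLB: [["0x2C1C15", "0x2B"]]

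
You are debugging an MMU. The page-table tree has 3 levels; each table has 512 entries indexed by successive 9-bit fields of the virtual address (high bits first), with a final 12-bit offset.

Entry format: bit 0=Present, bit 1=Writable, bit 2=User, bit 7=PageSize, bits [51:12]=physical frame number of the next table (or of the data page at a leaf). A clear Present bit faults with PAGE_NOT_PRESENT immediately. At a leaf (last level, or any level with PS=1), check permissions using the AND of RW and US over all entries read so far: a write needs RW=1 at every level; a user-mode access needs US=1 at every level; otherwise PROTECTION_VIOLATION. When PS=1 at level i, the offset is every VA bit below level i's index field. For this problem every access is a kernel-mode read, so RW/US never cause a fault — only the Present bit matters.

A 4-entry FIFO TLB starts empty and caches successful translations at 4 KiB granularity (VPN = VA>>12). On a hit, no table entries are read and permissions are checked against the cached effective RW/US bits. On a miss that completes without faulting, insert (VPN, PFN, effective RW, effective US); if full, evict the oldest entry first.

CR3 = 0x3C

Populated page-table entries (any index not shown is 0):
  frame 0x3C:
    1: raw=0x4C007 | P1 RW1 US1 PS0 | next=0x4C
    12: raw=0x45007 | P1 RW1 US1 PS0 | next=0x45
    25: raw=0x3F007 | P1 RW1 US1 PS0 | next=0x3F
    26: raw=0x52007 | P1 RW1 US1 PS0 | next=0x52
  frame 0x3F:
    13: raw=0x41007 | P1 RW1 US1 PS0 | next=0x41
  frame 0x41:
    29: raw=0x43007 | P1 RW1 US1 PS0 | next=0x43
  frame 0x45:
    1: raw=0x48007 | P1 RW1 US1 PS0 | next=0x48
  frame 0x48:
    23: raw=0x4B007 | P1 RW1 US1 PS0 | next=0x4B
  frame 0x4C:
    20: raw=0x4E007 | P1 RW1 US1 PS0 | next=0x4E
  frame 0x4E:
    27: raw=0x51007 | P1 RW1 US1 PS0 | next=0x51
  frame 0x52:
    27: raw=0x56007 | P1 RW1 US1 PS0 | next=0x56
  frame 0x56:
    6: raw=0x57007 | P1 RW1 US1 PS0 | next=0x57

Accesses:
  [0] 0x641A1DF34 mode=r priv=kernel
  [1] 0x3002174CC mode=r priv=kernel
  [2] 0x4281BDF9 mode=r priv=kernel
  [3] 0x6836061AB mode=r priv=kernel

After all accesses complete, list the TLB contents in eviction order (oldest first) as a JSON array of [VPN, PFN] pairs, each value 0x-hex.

Per-access translation:
#0 VA=0x641A1DF34 (r,kernel):
  lvl0: tbl 0x3C, slot 25 ⇒ 0x3F007 (P1/RW1/US1/PS0)
  lvl1: tbl 0x3F, slot 13 ⇒ 0x41007 (P1/RW1/US1/PS0)
  lvl2: tbl 0x41, slot 29 ⇒ 0x43007 (P1/RW1/US1/PS0)
  → PA=0x43F34  (3 entries read)
#1 VA=0x3002174CC (r,kernel):
  lvl0: tbl 0x3C, slot 12 ⇒ 0x45007 (P1/RW1/US1/PS0)
  lvl1: tbl 0x45, slot 1 ⇒ 0x48007 (P1/RW1/US1/PS0)
  lvl2: tbl 0x48, slot 23 ⇒ 0x4B007 (P1/RW1/US1/PS0)
  → PA=0x4B4CC  (3 entries read)
#2 VA=0x4281BDF9 (r,kernel):
  lvl0: tbl 0x3C, slot 1 ⇒ 0x4C007 (P1/RW1/US1/PS0)
  lvl1: tbl 0x4C, slot 20 ⇒ 0x4E007 (P1/RW1/US1/PS0)
  lvl2: tbl 0x4E, slot 27 ⇒ 0x51007 (P1/RW1/US1/PS0)
  → PA=0x51DF9  (3 entries read)
#3 VA=0x6836061AB (r,kernel):
  lvl0: tbl 0x3C, slot 26 ⇒ 0x52007 (P1/RW1/US1/PS0)
  lvl1: tbl 0x52, slot 27 ⇒ 0x56007 (P1/RW1/US1/PS0)
  lvl2: tbl 0x56, slot 6 ⇒ 0x57007 (P1/RW1/US1/PS0)
  → PA=0x571AB  (3 entries read)

TLB: [["0x641A1D", "0x43"], ["0x300217", "0x4B"], ["0x4281B", "0x51"], ["0x683606", "0x57"]]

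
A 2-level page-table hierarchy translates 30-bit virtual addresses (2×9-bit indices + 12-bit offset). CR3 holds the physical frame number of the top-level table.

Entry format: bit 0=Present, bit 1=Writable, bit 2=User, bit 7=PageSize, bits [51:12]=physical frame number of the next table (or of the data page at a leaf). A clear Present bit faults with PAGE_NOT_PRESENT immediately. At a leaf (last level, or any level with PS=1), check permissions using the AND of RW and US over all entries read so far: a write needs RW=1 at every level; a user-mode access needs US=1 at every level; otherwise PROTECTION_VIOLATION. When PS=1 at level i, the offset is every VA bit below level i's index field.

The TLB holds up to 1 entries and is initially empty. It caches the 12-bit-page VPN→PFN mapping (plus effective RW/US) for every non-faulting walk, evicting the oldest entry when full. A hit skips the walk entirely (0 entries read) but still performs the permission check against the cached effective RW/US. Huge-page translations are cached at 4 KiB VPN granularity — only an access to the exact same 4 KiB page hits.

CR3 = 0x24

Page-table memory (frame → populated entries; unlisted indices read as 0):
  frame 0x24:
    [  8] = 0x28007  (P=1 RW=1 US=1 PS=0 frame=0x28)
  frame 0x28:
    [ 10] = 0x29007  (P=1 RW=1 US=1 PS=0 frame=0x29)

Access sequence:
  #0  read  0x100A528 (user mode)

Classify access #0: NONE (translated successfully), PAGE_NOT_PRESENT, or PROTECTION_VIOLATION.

Per-access translation:
#0 VA=0x100A528 (r,user):
  L0 @0x24[8] → 0x28007  P=1,RW=1,US=1,PS=0
  L1 @0x28[10] → 0x29007  P=1,RW=1,US=1,PS=0
  ✓ 0x29528  — 2 lookups

Access #0 fault: NONE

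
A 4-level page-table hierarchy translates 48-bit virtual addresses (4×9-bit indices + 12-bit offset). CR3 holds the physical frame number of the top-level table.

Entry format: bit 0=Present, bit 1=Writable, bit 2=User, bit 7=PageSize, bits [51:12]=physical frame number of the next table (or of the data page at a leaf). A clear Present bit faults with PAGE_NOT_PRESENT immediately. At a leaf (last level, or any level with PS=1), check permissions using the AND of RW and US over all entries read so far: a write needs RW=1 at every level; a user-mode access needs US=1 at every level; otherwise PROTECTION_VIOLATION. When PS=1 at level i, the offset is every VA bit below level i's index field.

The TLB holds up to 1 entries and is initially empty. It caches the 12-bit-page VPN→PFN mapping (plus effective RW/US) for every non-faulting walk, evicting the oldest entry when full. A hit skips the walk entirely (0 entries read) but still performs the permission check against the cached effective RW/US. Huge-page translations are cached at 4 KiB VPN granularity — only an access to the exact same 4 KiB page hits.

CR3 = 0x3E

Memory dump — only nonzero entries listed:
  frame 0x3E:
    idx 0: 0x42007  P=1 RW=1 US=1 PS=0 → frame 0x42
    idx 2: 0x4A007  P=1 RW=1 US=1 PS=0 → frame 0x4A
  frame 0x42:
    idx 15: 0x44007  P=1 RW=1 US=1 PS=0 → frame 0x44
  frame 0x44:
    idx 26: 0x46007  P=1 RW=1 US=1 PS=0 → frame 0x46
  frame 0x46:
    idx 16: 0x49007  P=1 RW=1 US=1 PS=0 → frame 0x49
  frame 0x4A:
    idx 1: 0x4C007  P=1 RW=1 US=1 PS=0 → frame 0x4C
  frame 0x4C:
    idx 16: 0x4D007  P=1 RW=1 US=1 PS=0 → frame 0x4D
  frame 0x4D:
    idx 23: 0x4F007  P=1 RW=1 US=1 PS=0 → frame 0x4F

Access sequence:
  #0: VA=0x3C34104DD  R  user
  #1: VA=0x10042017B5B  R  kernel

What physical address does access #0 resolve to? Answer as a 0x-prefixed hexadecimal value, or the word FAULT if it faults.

Walk each access:
#0 VA=0x3C34104DD (r,user):
  [0] read 0x3E idx=0: raw=0x42007 flags P=1 W=1 U=1 S=0
  [1] read 0x42 idx=15: raw=0x44007 flags P=1 W=1 U=1 S=0
  [2] read 0x44 idx=26: raw=0x46007 flags P=1 W=1 U=1 S=0
  [3] read 0x46 idx=16: raw=0x49007 flags P=1 W=1 U=1 S=0
  ⇒ phys 0x494DD  [4 reads]
#1 VA=0x10042017B5B (r,kernel):
  [0] read 0x3E idx=2: raw=0x4A007 flags P=1 W=1 U=1 S=0
  [1] read 0x4A idx=1: raw=0x4C007 flags P=1 W=1 U=1 S=0
  [2] read 0x4C idx=16: raw=0x4D007 flags P=1 W=1 U=1 S=0
  [3] read 0x4D idx=23: raw=0x4F007 flags P=1 W=1 U=1 S=0
  ⇒ phys 0x4FB5B  [4 reads]

Access #0 PA: 0x494DD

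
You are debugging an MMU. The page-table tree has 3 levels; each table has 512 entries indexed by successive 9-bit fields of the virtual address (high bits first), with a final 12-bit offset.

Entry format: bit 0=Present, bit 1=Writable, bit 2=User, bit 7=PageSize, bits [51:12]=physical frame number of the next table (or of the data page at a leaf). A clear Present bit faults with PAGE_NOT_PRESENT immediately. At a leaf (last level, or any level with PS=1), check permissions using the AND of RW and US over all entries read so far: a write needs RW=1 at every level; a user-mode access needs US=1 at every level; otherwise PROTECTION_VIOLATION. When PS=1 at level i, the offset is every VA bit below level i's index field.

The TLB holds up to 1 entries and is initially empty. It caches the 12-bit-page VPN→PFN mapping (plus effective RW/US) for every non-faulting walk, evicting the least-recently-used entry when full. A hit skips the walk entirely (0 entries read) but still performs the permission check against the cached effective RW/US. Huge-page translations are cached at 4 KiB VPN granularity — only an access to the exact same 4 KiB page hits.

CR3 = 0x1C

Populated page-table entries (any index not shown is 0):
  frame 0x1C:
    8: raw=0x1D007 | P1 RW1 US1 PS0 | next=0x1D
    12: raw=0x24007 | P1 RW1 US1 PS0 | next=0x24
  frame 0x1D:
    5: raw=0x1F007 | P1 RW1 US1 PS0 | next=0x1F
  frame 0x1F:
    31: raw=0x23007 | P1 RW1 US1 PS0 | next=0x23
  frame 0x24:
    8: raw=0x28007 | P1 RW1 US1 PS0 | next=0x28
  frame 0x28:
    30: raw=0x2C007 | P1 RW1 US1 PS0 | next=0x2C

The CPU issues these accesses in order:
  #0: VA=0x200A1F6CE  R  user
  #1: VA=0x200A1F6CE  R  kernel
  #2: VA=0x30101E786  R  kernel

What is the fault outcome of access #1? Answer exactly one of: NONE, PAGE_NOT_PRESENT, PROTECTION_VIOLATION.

Per-access translation:
#0 VA=0x200A1F6CE (r,user):
  L0: frame=0x1C idx=8 entry=0x1D007 [P=1 RW=1 US=1 PS=0]
  L1: frame=0x1D idx=5 entry=0x1F007 [P=1 RW=1 US=1 PS=0]
  L2: frame=0x1F idx=31 entry=0x23007 [P=1 RW=1 US=1 PS=0]
  → PA=0x236CE  (3 entries read)
#1 VA=0x200A1F6CE (r,kernel):
  TLB hit vpn=0x200A1F → PA=0x236CE
#2 VA=0x30101E786 (r,kernel):
  L0: frame=0x1C idx=12 entry=0x24007 [P=1 RW=1 US=1 PS=0]
  L1: frame=0x24 idx=8 entry=0x28007 [P=1 RW=1 US=1 PS=0]
  L2: frame=0x28 idx=30 entry=0x2C007 [P=1 RW=1 US=1 PS=0]
  → PA=0x2C786  (3 entries read)

Access #1 fault: NONE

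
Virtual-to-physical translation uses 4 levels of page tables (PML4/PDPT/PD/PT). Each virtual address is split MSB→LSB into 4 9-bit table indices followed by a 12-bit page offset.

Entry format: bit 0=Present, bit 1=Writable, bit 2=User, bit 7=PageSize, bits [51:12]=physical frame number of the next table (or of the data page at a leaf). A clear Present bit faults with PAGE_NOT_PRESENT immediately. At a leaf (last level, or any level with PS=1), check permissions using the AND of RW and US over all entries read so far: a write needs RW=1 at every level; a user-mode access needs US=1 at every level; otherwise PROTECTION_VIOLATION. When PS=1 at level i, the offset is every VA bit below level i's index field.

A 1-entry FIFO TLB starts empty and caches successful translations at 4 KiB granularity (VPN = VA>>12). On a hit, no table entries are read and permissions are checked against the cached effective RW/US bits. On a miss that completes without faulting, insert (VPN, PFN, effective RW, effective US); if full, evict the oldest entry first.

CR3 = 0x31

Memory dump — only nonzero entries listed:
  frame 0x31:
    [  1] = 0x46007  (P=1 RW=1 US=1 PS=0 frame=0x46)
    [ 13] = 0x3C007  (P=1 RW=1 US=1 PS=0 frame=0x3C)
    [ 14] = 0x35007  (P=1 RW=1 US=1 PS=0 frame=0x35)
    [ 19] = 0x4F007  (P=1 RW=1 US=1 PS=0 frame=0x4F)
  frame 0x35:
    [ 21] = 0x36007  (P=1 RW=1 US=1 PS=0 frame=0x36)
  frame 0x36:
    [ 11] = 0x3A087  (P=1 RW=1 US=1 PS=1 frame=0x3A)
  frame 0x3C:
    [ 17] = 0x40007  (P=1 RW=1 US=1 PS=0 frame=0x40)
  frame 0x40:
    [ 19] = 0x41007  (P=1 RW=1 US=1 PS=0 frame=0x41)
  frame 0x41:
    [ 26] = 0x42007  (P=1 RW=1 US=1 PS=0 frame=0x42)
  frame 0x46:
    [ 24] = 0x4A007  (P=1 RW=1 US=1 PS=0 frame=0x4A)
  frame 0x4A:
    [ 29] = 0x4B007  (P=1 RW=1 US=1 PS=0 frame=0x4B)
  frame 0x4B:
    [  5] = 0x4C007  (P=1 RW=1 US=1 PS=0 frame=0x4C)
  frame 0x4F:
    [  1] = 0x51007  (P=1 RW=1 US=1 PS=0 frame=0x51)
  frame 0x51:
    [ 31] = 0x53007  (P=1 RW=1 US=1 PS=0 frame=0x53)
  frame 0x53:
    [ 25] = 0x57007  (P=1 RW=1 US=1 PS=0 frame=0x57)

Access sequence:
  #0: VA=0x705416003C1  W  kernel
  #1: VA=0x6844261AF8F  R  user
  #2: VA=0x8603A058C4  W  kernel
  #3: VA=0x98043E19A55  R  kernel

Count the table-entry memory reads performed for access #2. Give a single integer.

Walk each access:
#0 VA=0x705416003C1 (w,kernel):
  L0 @0x31[14] → 0x35007  P=1,RW=1,US=1,PS=0
  L1 @0x35[21] → 0x36007  P=1,RW=1,US=1,PS=0
  L2 @0x36[11] → 0x3A087  P=1,RW=1,US=1,PS=1
  ✓ 0x3A3C1 (huge @L2)  — 3 lookups
#1 VA=0x6844261AF8F (r,user):
  L0 @0x31[13] → 0x3C007  P=1,RW=1,US=1,PS=0
  L1 @0x3C[17] → 0x40007  P=1,RW=1,US=1,PS=0
  L2 @0x40[19] → 0x41007  P=1,RW=1,US=1,PS=0
  L3 @0x41[26] → 0x42007  P=1,RW=1,US=1,PS=0
  ✓ 0x42F8F  — 4 lookups
#2 VA=0x8603A058C4 (w,kernel):
  L0 @0x31[1] → 0x46007  P=1,RW=1,US=1,PS=0
  L1 @0x46[24] → 0x4A007  P=1,RW=1,US=1,PS=0
  L2 @0x4A[29] → 0x4B007  P=1,RW=1,US=1,PS=0
  L3 @0x4B[5] → 0x4C007  P=1,RW=1,US=1,PS=0
  ✓ 0x4C8C4  — 4 lookups
#3 VA=0x98043E19A55 (r,kernel):
  L0 @0x31[19] → 0x4F007  P=1,RW=1,US=1,PS=0
  L1 @0x4F[1] → 0x51007  P=1,RW=1,US=1,PS=0
  L2 @0x51[31] → 0x53007  P=1,RW=1,US=1,PS=0
  L3 @0x53[25] → 0x57007  P=1,RW=1,US=1,PS=0
  ✓ 0x57A55  — 4 lookups

Entries read for #2: 4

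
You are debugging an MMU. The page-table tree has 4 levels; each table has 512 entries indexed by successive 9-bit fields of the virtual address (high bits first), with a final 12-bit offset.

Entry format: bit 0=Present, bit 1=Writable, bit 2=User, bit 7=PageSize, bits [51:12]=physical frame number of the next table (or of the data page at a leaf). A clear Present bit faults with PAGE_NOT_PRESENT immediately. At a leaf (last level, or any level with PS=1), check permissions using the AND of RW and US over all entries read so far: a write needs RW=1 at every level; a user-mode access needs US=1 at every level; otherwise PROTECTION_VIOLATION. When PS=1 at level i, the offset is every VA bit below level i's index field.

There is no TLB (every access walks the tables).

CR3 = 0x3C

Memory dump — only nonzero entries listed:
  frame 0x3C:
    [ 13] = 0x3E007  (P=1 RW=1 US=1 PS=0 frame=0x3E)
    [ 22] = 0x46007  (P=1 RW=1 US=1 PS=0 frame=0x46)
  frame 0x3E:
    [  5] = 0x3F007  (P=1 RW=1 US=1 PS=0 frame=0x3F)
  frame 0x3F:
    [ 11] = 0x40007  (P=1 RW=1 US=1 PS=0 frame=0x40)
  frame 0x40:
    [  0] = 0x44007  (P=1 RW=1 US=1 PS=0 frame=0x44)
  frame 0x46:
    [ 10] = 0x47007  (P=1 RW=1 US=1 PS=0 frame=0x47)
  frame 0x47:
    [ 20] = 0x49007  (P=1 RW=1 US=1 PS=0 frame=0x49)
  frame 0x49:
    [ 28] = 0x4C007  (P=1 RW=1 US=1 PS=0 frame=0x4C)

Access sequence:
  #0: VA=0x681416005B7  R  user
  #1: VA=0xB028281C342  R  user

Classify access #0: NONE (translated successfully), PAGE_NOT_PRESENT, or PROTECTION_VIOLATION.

Per-access translation:
#0 VA=0x681416005B7 (r,user):
  lvl0: tbl 0x3C, slot 13 ⇒ 0x3E007 (P1/RW1/US1/PS0)
  lvl1: tbl 0x3E, slot 5 ⇒ 0x3F007 (P1/RW1/US1/PS0)
  lvl2: tbl 0x3F, slot 11 ⇒ 0x40007 (P1/RW1/US1/PS0)
  lvl3: tbl 0x40, slot 0 ⇒ 0x44007 (P1/RW1/US1/PS0)
  ⇒ phys 0x445B7  [4 reads]
#1 VA=0xB028281C342 (r,user):
  lvl0: tbl 0x3C, slot 22 ⇒ 0x46007 (P1/RW1/US1/PS0)
  lvl1: tbl 0x46, slot 10 ⇒ 0x47007 (P1/RW1/US1/PS0)
  lvl2: tbl 0x47, slot 20 ⇒ 0x49007 (P1/RW1/US1/PS0)
  lvl3: tbl 0x49, slot 28 ⇒ 0x4C007 (P1/RW1/US1/PS0)
  ⇒ phys 0x4C342  [4 reads]

Access #0 fault: NONE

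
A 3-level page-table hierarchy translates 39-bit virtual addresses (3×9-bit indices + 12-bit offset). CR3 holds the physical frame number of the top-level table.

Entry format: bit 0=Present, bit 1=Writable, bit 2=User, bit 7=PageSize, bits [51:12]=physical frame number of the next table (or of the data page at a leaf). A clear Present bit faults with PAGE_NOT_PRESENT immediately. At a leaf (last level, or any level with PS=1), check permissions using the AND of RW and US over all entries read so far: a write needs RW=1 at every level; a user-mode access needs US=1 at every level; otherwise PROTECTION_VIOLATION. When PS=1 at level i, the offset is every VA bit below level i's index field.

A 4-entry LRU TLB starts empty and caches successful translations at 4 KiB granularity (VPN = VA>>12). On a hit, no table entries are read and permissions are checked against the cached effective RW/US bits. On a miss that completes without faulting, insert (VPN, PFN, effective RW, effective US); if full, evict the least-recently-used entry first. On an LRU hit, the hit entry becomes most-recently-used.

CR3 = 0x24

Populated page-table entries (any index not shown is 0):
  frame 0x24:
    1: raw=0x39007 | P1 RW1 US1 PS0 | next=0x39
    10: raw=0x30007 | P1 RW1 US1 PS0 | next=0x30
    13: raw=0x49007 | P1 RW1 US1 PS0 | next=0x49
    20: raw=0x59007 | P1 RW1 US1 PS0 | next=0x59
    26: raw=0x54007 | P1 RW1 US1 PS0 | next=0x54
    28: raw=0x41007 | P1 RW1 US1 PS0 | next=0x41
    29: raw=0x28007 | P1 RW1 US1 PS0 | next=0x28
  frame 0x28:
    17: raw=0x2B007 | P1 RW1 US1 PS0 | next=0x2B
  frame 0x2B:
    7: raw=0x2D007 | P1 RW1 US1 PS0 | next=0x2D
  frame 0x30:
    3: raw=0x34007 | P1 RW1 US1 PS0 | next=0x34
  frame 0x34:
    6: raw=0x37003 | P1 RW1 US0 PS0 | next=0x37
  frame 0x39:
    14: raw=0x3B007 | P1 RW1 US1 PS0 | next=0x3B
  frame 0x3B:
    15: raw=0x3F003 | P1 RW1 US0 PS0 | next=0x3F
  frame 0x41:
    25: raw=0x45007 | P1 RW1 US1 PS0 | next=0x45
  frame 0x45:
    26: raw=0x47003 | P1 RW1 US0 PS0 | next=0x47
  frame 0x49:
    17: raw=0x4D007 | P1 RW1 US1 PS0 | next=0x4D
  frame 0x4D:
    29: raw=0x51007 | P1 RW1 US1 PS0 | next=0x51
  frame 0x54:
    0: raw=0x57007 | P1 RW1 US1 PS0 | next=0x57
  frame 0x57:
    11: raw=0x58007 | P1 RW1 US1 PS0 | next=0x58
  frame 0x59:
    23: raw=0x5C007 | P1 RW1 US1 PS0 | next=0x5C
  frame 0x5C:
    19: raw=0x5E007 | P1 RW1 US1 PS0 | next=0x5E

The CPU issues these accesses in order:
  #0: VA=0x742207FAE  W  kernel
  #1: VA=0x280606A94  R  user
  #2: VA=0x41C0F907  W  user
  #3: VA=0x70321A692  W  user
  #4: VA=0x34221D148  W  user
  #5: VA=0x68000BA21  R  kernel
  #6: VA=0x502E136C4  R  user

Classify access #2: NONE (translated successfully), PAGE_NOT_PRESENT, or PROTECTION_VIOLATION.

Walk each access:
#0 VA=0x742207FAE (w,kernel):
  L0: frame=0x24 idx=29 entry=0x28007 [P=1 RW=1 US=1 PS=0]
  L1: frame=0x28 idx=17 entry=0x2B007 [P=1 RW=1 US=1 PS=0]
  L2: frame=0x2B idx=7 entry=0x2D007 [P=1 RW=1 US=1 PS=0]
  ✓ 0x2DFAE  — 3 lookups
#1 VA=0x280606A94 (r,user):
  L0: frame=0x24 idx=10 entry=0x30007 [P=1 RW=1 US=1 PS=0]
  L1: frame=0x30 idx=3 entry=0x34007 [P=1 RW=1 US=1 PS=0]
  L2: frame=0x34 idx=6 entry=0x37003 [P=1 RW=1 US=0 PS=0]
  → PROTECTION_VIOLATION  (3 entries read)
#2 VA=0x41C0F907 (w,user):
  L0: frame=0x24 idx=1 entry=0x39007 [P=1 RW=1 US=1 PS=0]
  L1: frame=0x39 idx=14 entry=0x3B007 [P=1 RW=1 US=1 PS=0]
  L2: frame=0x3B idx=15 entry=0x3F003 [P=1 RW=1 US=0 PS=0]
  → PROTECTION_VIOLATION  (3 entries read)
#3 VA=0x70321A692 (w,user):
  L0: frame=0x24 idx=28 entry=0x41007 [P=1 RW=1 US=1 PS=0]
  L1: frame=0x41 idx=25 entry=0x45007 [P=1 RW=1 US=1 PS=0]
  L2: frame=0x45 idx=26 entry=0x47003 [P=1 RW=1 US=0 PS=0]
  → PROTECTION_VIOLATION  (3 entries read)
#4 VA=0x34221D148 (w,user):
  L0: frame=0x24 idx=13 entry=0x49007 [P=1 RW=1 US=1 PS=0]
  L1: frame=0x49 idx=17 entry=0x4D007 [P=1 RW=1 US=1 PS=0]
  L2: frame=0x4D idx=29 entry=0x51007 [P=1 RW=1 US=1 PS=0]
  ✓ 0x51148  — 3 lookups
#5 VA=0x68000BA21 (r,kernel):
  L0: frame=0x24 idx=26 entry=0x54007 [P=1 RW=1 US=1 PS=0]
  L1: frame=0x54 idx=0 entry=0x57007 [P=1 RW=1 US=1 PS=0]
  L2: frame=0x57 idx=11 entry=0x58007 [P=1 RW=1 US=1 PS=0]
  ✓ 0x58A21  — 3 lookups
#6 VA=0x502E136C4 (r,user):
  L0: frame=0x24 idx=20 entry=0x59007 [P=1 RW=1 US=1 PS=0]
  L1: frame=0x59 idx=23 entry=0x5C007 [P=1 RW=1 US=1 PS=0]
  L2: frame=0x5C idx=19 entry=0x5E007 [P=1 RW=1 US=1 PS=0]
  ✓ 0x5E6C4  — 3 lookups

Access #2 fault: PROTECTION_VIOLATION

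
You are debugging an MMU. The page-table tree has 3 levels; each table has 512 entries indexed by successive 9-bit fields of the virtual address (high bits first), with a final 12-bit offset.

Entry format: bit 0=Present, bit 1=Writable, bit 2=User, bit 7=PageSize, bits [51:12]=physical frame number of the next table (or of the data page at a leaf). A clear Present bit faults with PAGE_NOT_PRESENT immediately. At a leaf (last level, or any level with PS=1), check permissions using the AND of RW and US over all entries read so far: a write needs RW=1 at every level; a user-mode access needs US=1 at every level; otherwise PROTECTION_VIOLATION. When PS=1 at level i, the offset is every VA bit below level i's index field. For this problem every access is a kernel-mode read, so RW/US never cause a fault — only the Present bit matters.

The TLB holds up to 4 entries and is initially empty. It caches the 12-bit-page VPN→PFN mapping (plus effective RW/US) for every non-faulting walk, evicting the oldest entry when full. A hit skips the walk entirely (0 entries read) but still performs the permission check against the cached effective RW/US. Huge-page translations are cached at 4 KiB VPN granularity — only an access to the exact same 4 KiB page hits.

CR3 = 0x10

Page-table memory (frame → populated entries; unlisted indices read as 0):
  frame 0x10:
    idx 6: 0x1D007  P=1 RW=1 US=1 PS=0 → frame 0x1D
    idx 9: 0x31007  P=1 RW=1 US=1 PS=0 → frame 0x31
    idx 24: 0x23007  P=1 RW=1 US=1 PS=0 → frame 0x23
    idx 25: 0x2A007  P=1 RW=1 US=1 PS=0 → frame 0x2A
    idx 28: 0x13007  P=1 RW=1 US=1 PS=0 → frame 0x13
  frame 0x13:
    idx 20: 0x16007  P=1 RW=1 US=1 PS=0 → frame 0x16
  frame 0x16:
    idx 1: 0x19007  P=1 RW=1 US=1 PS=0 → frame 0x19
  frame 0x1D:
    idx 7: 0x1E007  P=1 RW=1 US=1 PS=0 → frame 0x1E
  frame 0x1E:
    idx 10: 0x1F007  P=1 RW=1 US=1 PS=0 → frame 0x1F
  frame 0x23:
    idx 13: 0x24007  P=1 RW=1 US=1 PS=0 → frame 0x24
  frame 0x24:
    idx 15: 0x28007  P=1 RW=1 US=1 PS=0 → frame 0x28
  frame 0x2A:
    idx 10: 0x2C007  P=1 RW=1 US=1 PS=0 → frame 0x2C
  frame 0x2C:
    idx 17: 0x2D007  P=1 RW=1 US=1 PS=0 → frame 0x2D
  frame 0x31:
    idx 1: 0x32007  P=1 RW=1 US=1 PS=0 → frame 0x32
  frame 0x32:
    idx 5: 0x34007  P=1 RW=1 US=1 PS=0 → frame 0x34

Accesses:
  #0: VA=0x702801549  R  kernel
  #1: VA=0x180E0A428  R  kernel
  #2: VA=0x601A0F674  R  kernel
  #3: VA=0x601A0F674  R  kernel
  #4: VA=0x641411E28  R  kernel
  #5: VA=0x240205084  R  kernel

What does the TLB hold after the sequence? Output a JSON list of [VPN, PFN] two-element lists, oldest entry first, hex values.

Per-access translation:
#0 VA=0x702801549 (r,kernel):
  L0: frame=0x10 idx=28 entry=0x13007 [P=1 RW=1 US=1 PS=0]
  L1: frame=0x13 idx=20 entry=0x16007 [P=1 RW=1 US=1 PS=0]
  L2: frame=0x16 idx=1 entry=0x19007 [P=1 RW=1 US=1 PS=0]
  ⇒ phys 0x19549  [3 reads]
#1 VA=0x180E0A428 (r,kernel):
  L0: frame=0x10 idx=6 entry=0x1D007 [P=1 RW=1 US=1 PS=0]
  L1: frame=0x1D idx=7 entry=0x1E007 [P=1 RW=1 US=1 PS=0]
  L2: frame=0x1E idx=10 entry=0x1F007 [P=1 RW=1 US=1 PS=0]
  ⇒ phys 0x1F428  [3 reads]
#2 VA=0x601A0F674 (r,kernel):
  L0: frame=0x10 idx=24 entry=0x23007 [P=1 RW=1 US=1 PS=0]
  L1: frame=0x23 idx=13 entry=0x24007 [P=1 RW=1 US=1 PS=0]
  L2: frame=0x24 idx=15 entry=0x28007 [P=1 RW=1 US=1 PS=0]
  ⇒ phys 0x28674  [3 reads]
#3 VA=0x601A0F674 (r,kernel):
  TLB hit vpn=0x601A0F → PA=0x28674
#4 VA=0x641411E28 (r,kernel):
  L0: frame=0x10 idx=25 entry=0x2A007 [P=1 RW=1 US=1 PS=0]
  L1: frame=0x2A idx=10 entry=0x2C007 [P=1 RW=1 US=1 PS=0]
  L2: frame=0x2C idx=17 entry=0x2D007 [P=1 RW=1 US=1 PS=0]
  ⇒ phys 0x2DE28  [3 reads]
#5 VA=0x240205084 (r,kernel):
  L0: frame=0x10 idx=9 entry=0x31007 [P=1 RW=1 US=1 PS=0]
  L1: frame=0x31 idx=1 entry=0x32007 [P=1 RW=1 US=1 PS=0]
  L2: frame=0x32 idx=5 entry=0x34007 [P=1 RW=1 US=1 PS=0]
  ⇒ phys 0x34084  [3 reads]

TLB: [["0x180E0A", "0x1F"], ["0x601A0F", "0x28"], ["0x641411", "0x2D"], ["0x240205", "0x34"]]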